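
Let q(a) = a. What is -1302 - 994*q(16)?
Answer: -17206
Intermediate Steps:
-1302 - 994*q(16) = -1302 - 994*16 = -1302 - 15904 = -17206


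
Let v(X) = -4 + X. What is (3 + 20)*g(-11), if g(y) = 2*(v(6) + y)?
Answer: -414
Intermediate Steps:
g(y) = 4 + 2*y (g(y) = 2*((-4 + 6) + y) = 2*(2 + y) = 4 + 2*y)
(3 + 20)*g(-11) = (3 + 20)*(4 + 2*(-11)) = 23*(4 - 22) = 23*(-18) = -414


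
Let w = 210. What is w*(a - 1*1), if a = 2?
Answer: 210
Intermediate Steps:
w*(a - 1*1) = 210*(2 - 1*1) = 210*(2 - 1) = 210*1 = 210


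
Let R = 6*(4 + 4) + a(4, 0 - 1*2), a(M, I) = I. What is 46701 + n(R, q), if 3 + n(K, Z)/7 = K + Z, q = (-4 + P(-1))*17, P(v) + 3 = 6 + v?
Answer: 46764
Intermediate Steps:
P(v) = 3 + v (P(v) = -3 + (6 + v) = 3 + v)
R = 46 (R = 6*(4 + 4) + (0 - 1*2) = 6*8 + (0 - 2) = 48 - 2 = 46)
q = -34 (q = (-4 + (3 - 1))*17 = (-4 + 2)*17 = -2*17 = -34)
n(K, Z) = -21 + 7*K + 7*Z (n(K, Z) = -21 + 7*(K + Z) = -21 + (7*K + 7*Z) = -21 + 7*K + 7*Z)
46701 + n(R, q) = 46701 + (-21 + 7*46 + 7*(-34)) = 46701 + (-21 + 322 - 238) = 46701 + 63 = 46764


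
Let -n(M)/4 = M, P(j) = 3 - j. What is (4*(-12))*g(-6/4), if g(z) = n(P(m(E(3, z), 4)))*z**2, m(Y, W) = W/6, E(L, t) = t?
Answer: 1008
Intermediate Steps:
m(Y, W) = W/6 (m(Y, W) = W*(1/6) = W/6)
n(M) = -4*M
g(z) = -28*z**2/3 (g(z) = (-4*(3 - 4/6))*z**2 = (-4*(3 - 1*2/3))*z**2 = (-4*(3 - 2/3))*z**2 = (-4*7/3)*z**2 = -28*z**2/3)
(4*(-12))*g(-6/4) = (4*(-12))*(-28*(-6/4)**2/3) = -(-448)*(-6*1/4)**2 = -(-448)*(-3/2)**2 = -(-448)*9/4 = -48*(-21) = 1008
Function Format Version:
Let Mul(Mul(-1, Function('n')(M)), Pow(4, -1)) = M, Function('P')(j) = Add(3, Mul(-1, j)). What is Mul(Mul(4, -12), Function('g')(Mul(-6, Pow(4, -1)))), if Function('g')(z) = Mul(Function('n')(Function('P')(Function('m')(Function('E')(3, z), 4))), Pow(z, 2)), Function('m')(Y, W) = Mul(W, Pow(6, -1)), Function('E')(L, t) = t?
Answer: 1008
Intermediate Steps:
Function('m')(Y, W) = Mul(Rational(1, 6), W) (Function('m')(Y, W) = Mul(W, Rational(1, 6)) = Mul(Rational(1, 6), W))
Function('n')(M) = Mul(-4, M)
Function('g')(z) = Mul(Rational(-28, 3), Pow(z, 2)) (Function('g')(z) = Mul(Mul(-4, Add(3, Mul(-1, Mul(Rational(1, 6), 4)))), Pow(z, 2)) = Mul(Mul(-4, Add(3, Mul(-1, Rational(2, 3)))), Pow(z, 2)) = Mul(Mul(-4, Add(3, Rational(-2, 3))), Pow(z, 2)) = Mul(Mul(-4, Rational(7, 3)), Pow(z, 2)) = Mul(Rational(-28, 3), Pow(z, 2)))
Mul(Mul(4, -12), Function('g')(Mul(-6, Pow(4, -1)))) = Mul(Mul(4, -12), Mul(Rational(-28, 3), Pow(Mul(-6, Pow(4, -1)), 2))) = Mul(-48, Mul(Rational(-28, 3), Pow(Mul(-6, Rational(1, 4)), 2))) = Mul(-48, Mul(Rational(-28, 3), Pow(Rational(-3, 2), 2))) = Mul(-48, Mul(Rational(-28, 3), Rational(9, 4))) = Mul(-48, -21) = 1008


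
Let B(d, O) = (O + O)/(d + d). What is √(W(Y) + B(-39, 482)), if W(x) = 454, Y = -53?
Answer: 2*√167934/39 ≈ 21.015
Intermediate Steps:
B(d, O) = O/d (B(d, O) = (2*O)/((2*d)) = (2*O)*(1/(2*d)) = O/d)
√(W(Y) + B(-39, 482)) = √(454 + 482/(-39)) = √(454 + 482*(-1/39)) = √(454 - 482/39) = √(17224/39) = 2*√167934/39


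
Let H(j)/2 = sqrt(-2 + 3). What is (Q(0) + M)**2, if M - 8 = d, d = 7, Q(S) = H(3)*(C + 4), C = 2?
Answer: 729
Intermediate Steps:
H(j) = 2 (H(j) = 2*sqrt(-2 + 3) = 2*sqrt(1) = 2*1 = 2)
Q(S) = 12 (Q(S) = 2*(2 + 4) = 2*6 = 12)
M = 15 (M = 8 + 7 = 15)
(Q(0) + M)**2 = (12 + 15)**2 = 27**2 = 729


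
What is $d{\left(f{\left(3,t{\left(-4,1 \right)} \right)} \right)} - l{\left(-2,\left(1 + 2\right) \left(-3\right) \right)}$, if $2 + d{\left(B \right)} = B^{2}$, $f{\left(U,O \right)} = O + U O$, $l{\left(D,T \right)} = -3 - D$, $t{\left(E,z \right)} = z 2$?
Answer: $63$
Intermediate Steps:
$t{\left(E,z \right)} = 2 z$
$f{\left(U,O \right)} = O + O U$
$d{\left(B \right)} = -2 + B^{2}$
$d{\left(f{\left(3,t{\left(-4,1 \right)} \right)} \right)} - l{\left(-2,\left(1 + 2\right) \left(-3\right) \right)} = \left(-2 + \left(2 \cdot 1 \left(1 + 3\right)\right)^{2}\right) - \left(-3 - -2\right) = \left(-2 + \left(2 \cdot 4\right)^{2}\right) - \left(-3 + 2\right) = \left(-2 + 8^{2}\right) - -1 = \left(-2 + 64\right) + 1 = 62 + 1 = 63$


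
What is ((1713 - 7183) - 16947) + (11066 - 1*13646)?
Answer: -24997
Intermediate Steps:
((1713 - 7183) - 16947) + (11066 - 1*13646) = (-5470 - 16947) + (11066 - 13646) = -22417 - 2580 = -24997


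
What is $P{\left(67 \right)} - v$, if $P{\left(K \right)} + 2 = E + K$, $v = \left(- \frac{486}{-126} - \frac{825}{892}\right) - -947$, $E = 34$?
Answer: $- \frac{5313221}{6244} \approx -850.93$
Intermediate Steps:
$v = \frac{5931377}{6244}$ ($v = \left(\left(-486\right) \left(- \frac{1}{126}\right) - \frac{825}{892}\right) + 947 = \left(\frac{27}{7} - \frac{825}{892}\right) + 947 = \frac{18309}{6244} + 947 = \frac{5931377}{6244} \approx 949.93$)
$P{\left(K \right)} = 32 + K$ ($P{\left(K \right)} = -2 + \left(34 + K\right) = 32 + K$)
$P{\left(67 \right)} - v = \left(32 + 67\right) - \frac{5931377}{6244} = 99 - \frac{5931377}{6244} = - \frac{5313221}{6244}$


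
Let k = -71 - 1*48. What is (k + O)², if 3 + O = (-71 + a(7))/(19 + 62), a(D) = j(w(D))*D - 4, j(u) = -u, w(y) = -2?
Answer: 98863249/6561 ≈ 15068.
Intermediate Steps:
a(D) = -4 + 2*D (a(D) = (-1*(-2))*D - 4 = 2*D - 4 = -4 + 2*D)
k = -119 (k = -71 - 48 = -119)
O = -304/81 (O = -3 + (-71 + (-4 + 2*7))/(19 + 62) = -3 + (-71 + (-4 + 14))/81 = -3 + (-71 + 10)*(1/81) = -3 - 61*1/81 = -3 - 61/81 = -304/81 ≈ -3.7531)
(k + O)² = (-119 - 304/81)² = (-9943/81)² = 98863249/6561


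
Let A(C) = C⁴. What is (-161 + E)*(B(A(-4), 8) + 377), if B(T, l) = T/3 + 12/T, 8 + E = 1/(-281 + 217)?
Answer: -960300809/12288 ≈ -78150.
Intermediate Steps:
E = -513/64 (E = -8 + 1/(-281 + 217) = -8 + 1/(-64) = -8 - 1/64 = -513/64 ≈ -8.0156)
B(T, l) = 12/T + T/3 (B(T, l) = T*(⅓) + 12/T = T/3 + 12/T = 12/T + T/3)
(-161 + E)*(B(A(-4), 8) + 377) = (-161 - 513/64)*((12/((-4)⁴) + (⅓)*(-4)⁴) + 377) = -10817*((12/256 + (⅓)*256) + 377)/64 = -10817*((12*(1/256) + 256/3) + 377)/64 = -10817*((3/64 + 256/3) + 377)/64 = -10817*(16393/192 + 377)/64 = -10817/64*88777/192 = -960300809/12288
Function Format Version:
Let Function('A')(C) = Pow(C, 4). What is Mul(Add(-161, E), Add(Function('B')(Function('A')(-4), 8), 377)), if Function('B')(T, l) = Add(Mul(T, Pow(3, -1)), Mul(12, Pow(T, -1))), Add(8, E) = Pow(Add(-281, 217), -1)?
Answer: Rational(-960300809, 12288) ≈ -78150.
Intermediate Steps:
E = Rational(-513, 64) (E = Add(-8, Pow(Add(-281, 217), -1)) = Add(-8, Pow(-64, -1)) = Add(-8, Rational(-1, 64)) = Rational(-513, 64) ≈ -8.0156)
Function('B')(T, l) = Add(Mul(12, Pow(T, -1)), Mul(Rational(1, 3), T)) (Function('B')(T, l) = Add(Mul(T, Rational(1, 3)), Mul(12, Pow(T, -1))) = Add(Mul(Rational(1, 3), T), Mul(12, Pow(T, -1))) = Add(Mul(12, Pow(T, -1)), Mul(Rational(1, 3), T)))
Mul(Add(-161, E), Add(Function('B')(Function('A')(-4), 8), 377)) = Mul(Add(-161, Rational(-513, 64)), Add(Add(Mul(12, Pow(Pow(-4, 4), -1)), Mul(Rational(1, 3), Pow(-4, 4))), 377)) = Mul(Rational(-10817, 64), Add(Add(Mul(12, Pow(256, -1)), Mul(Rational(1, 3), 256)), 377)) = Mul(Rational(-10817, 64), Add(Add(Mul(12, Rational(1, 256)), Rational(256, 3)), 377)) = Mul(Rational(-10817, 64), Add(Add(Rational(3, 64), Rational(256, 3)), 377)) = Mul(Rational(-10817, 64), Add(Rational(16393, 192), 377)) = Mul(Rational(-10817, 64), Rational(88777, 192)) = Rational(-960300809, 12288)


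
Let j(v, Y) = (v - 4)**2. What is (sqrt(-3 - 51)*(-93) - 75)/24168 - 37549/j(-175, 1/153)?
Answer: -303295769/258122296 - 93*I*sqrt(6)/8056 ≈ -1.175 - 0.028277*I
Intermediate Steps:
j(v, Y) = (-4 + v)**2
(sqrt(-3 - 51)*(-93) - 75)/24168 - 37549/j(-175, 1/153) = (sqrt(-3 - 51)*(-93) - 75)/24168 - 37549/(-4 - 175)**2 = (sqrt(-54)*(-93) - 75)*(1/24168) - 37549/((-179)**2) = ((3*I*sqrt(6))*(-93) - 75)*(1/24168) - 37549/32041 = (-279*I*sqrt(6) - 75)*(1/24168) - 37549*1/32041 = (-75 - 279*I*sqrt(6))*(1/24168) - 37549/32041 = (-25/8056 - 93*I*sqrt(6)/8056) - 37549/32041 = -303295769/258122296 - 93*I*sqrt(6)/8056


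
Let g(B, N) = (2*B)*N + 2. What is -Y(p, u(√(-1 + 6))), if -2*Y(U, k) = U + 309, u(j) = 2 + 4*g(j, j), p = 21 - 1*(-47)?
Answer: 377/2 ≈ 188.50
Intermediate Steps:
p = 68 (p = 21 + 47 = 68)
g(B, N) = 2 + 2*B*N (g(B, N) = 2*B*N + 2 = 2 + 2*B*N)
u(j) = 10 + 8*j² (u(j) = 2 + 4*(2 + 2*j*j) = 2 + 4*(2 + 2*j²) = 2 + (8 + 8*j²) = 10 + 8*j²)
Y(U, k) = -309/2 - U/2 (Y(U, k) = -(U + 309)/2 = -(309 + U)/2 = -309/2 - U/2)
-Y(p, u(√(-1 + 6))) = -(-309/2 - ½*68) = -(-309/2 - 34) = -1*(-377/2) = 377/2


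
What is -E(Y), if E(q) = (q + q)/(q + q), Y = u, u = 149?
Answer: -1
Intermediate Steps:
Y = 149
E(q) = 1 (E(q) = (2*q)/((2*q)) = (2*q)*(1/(2*q)) = 1)
-E(Y) = -1*1 = -1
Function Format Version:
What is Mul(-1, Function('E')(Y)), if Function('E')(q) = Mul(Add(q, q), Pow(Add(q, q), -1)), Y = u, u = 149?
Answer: -1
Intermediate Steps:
Y = 149
Function('E')(q) = 1 (Function('E')(q) = Mul(Mul(2, q), Pow(Mul(2, q), -1)) = Mul(Mul(2, q), Mul(Rational(1, 2), Pow(q, -1))) = 1)
Mul(-1, Function('E')(Y)) = Mul(-1, 1) = -1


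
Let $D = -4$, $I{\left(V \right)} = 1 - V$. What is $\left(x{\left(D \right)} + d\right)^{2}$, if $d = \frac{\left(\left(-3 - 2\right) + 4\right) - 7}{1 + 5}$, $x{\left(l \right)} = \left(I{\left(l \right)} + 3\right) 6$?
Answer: $\frac{19600}{9} \approx 2177.8$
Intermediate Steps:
$x{\left(l \right)} = 24 - 6 l$ ($x{\left(l \right)} = \left(\left(1 - l\right) + 3\right) 6 = \left(4 - l\right) 6 = 24 - 6 l$)
$d = - \frac{4}{3}$ ($d = \frac{\left(-5 + 4\right) - 7}{6} = \left(-1 - 7\right) \frac{1}{6} = \left(-8\right) \frac{1}{6} = - \frac{4}{3} \approx -1.3333$)
$\left(x{\left(D \right)} + d\right)^{2} = \left(\left(24 - -24\right) - \frac{4}{3}\right)^{2} = \left(\left(24 + 24\right) - \frac{4}{3}\right)^{2} = \left(48 - \frac{4}{3}\right)^{2} = \left(\frac{140}{3}\right)^{2} = \frac{19600}{9}$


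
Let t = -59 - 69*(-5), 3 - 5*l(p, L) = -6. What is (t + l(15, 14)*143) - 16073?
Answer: -77648/5 ≈ -15530.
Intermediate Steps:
l(p, L) = 9/5 (l(p, L) = 3/5 - 1/5*(-6) = 3/5 + 6/5 = 9/5)
t = 286 (t = -59 + 345 = 286)
(t + l(15, 14)*143) - 16073 = (286 + (9/5)*143) - 16073 = (286 + 1287/5) - 16073 = 2717/5 - 16073 = -77648/5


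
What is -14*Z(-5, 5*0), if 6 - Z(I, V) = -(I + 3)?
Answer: -56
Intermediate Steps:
Z(I, V) = 9 + I (Z(I, V) = 6 - (-1)*(I + 3) = 6 - (-1)*(3 + I) = 6 - (-3 - I) = 6 + (3 + I) = 9 + I)
-14*Z(-5, 5*0) = -14*(9 - 5) = -14*4 = -56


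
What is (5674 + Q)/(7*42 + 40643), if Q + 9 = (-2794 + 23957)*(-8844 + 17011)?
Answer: 172843886/40937 ≈ 4222.2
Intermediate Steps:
Q = 172838212 (Q = -9 + (-2794 + 23957)*(-8844 + 17011) = -9 + 21163*8167 = -9 + 172838221 = 172838212)
(5674 + Q)/(7*42 + 40643) = (5674 + 172838212)/(7*42 + 40643) = 172843886/(294 + 40643) = 172843886/40937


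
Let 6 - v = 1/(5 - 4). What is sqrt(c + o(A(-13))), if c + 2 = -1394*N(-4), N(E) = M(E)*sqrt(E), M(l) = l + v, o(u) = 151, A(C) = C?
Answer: sqrt(149 - 2788*I) ≈ 38.347 - 36.352*I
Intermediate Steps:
v = 5 (v = 6 - 1/(5 - 4) = 6 - 1/1 = 6 - 1*1 = 6 - 1 = 5)
M(l) = 5 + l (M(l) = l + 5 = 5 + l)
N(E) = sqrt(E)*(5 + E) (N(E) = (5 + E)*sqrt(E) = sqrt(E)*(5 + E))
c = -2 - 2788*I (c = -2 - 1394*sqrt(-4)*(5 - 4) = -2 - 1394*2*I = -2 - 2788*I ≈ -2.0 - 2788.0*I)
sqrt(c + o(A(-13))) = sqrt((-2 - 2788*I) + 151) = sqrt(149 - 2788*I)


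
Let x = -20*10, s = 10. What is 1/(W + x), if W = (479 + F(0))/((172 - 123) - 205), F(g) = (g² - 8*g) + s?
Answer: -52/10563 ≈ -0.0049228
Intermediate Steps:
F(g) = 10 + g² - 8*g (F(g) = (g² - 8*g) + 10 = 10 + g² - 8*g)
W = -163/52 (W = (479 + (10 + 0² - 8*0))/((172 - 123) - 205) = (479 + (10 + 0 + 0))/(49 - 205) = (479 + 10)/(-156) = 489*(-1/156) = -163/52 ≈ -3.1346)
x = -200
1/(W + x) = 1/(-163/52 - 200) = 1/(-10563/52) = -52/10563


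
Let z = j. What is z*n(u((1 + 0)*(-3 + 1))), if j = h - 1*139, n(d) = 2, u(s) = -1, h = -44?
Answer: -366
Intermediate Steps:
j = -183 (j = -44 - 1*139 = -44 - 139 = -183)
z = -183
z*n(u((1 + 0)*(-3 + 1))) = -183*2 = -366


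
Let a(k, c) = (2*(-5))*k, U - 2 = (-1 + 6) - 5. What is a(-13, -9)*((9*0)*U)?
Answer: 0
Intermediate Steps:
U = 2 (U = 2 + ((-1 + 6) - 5) = 2 + (5 - 5) = 2 + 0 = 2)
a(k, c) = -10*k
a(-13, -9)*((9*0)*U) = (-10*(-13))*((9*0)*2) = 130*(0*2) = 130*0 = 0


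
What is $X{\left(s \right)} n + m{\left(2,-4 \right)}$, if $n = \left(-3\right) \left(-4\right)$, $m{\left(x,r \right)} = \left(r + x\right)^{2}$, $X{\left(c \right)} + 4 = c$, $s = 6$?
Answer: $28$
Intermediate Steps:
$X{\left(c \right)} = -4 + c$
$n = 12$
$X{\left(s \right)} n + m{\left(2,-4 \right)} = \left(-4 + 6\right) 12 + \left(-4 + 2\right)^{2} = 2 \cdot 12 + \left(-2\right)^{2} = 24 + 4 = 28$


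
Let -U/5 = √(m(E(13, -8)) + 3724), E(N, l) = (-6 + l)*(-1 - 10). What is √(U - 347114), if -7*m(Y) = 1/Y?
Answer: √(-8232155624 - 770*√88318362)/154 ≈ 589.42*I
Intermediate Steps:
E(N, l) = 66 - 11*l (E(N, l) = (-6 + l)*(-11) = 66 - 11*l)
m(Y) = -1/(7*Y)
U = -5*√88318362/154 (U = -5*√(-1/(7*(66 - 11*(-8))) + 3724) = -5*√(-1/(7*(66 + 88)) + 3724) = -5*√(-⅐/154 + 3724) = -5*√(-⅐*1/154 + 3724) = -5*√(-1/1078 + 3724) = -5*√88318362/154 ≈ -305.12)
√(U - 347114) = √(-5*√88318362/154 - 347114) = √(-347114 - 5*√88318362/154)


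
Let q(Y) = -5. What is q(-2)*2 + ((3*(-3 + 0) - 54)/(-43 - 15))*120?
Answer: 3490/29 ≈ 120.34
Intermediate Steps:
q(-2)*2 + ((3*(-3 + 0) - 54)/(-43 - 15))*120 = -5*2 + ((3*(-3 + 0) - 54)/(-43 - 15))*120 = -10 + ((3*(-3) - 54)/(-58))*120 = -10 + ((-9 - 54)*(-1/58))*120 = -10 - 63*(-1/58)*120 = -10 + (63/58)*120 = -10 + 3780/29 = 3490/29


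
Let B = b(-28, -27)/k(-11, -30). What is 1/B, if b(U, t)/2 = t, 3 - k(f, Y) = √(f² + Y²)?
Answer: -1/18 + √1021/54 ≈ 0.53617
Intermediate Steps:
k(f, Y) = 3 - √(Y² + f²) (k(f, Y) = 3 - √(f² + Y²) = 3 - √(Y² + f²))
b(U, t) = 2*t
B = -54/(3 - √1021) (B = (2*(-27))/(3 - √((-30)² + (-11)²)) = -54/(3 - √(900 + 121)) = -54/(3 - √1021) ≈ 1.8651)
1/B = 1/(81/506 + 27*√1021/506)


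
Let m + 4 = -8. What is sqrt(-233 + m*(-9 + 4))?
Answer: I*sqrt(173) ≈ 13.153*I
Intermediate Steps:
m = -12 (m = -4 - 8 = -12)
sqrt(-233 + m*(-9 + 4)) = sqrt(-233 - 12*(-9 + 4)) = sqrt(-233 - 12*(-5)) = sqrt(-233 + 60) = sqrt(-173) = I*sqrt(173)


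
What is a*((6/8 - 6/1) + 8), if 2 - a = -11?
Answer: 143/4 ≈ 35.750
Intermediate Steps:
a = 13 (a = 2 - 1*(-11) = 2 + 11 = 13)
a*((6/8 - 6/1) + 8) = 13*((6/8 - 6/1) + 8) = 13*((6*(⅛) - 6*1) + 8) = 13*((¾ - 6) + 8) = 13*(-21/4 + 8) = 13*(11/4) = 143/4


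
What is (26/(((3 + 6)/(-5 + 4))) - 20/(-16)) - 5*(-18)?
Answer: 3181/36 ≈ 88.361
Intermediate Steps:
(26/(((3 + 6)/(-5 + 4))) - 20/(-16)) - 5*(-18) = (26/((9/(-1))) - 20*(-1/16)) + 90 = (26/((9*(-1))) + 5/4) + 90 = (26/(-9) + 5/4) + 90 = (26*(-⅑) + 5/4) + 90 = (-26/9 + 5/4) + 90 = -59/36 + 90 = 3181/36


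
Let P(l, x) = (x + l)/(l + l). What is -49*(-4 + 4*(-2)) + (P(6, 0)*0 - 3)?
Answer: 585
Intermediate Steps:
P(l, x) = (l + x)/(2*l) (P(l, x) = (l + x)/((2*l)) = (l + x)*(1/(2*l)) = (l + x)/(2*l))
-49*(-4 + 4*(-2)) + (P(6, 0)*0 - 3) = -49*(-4 + 4*(-2)) + (((½)*(6 + 0)/6)*0 - 3) = -49*(-4 - 8) + (((½)*(⅙)*6)*0 - 3) = -49*(-12) + ((½)*0 - 3) = 588 + (0 - 3) = 588 - 3 = 585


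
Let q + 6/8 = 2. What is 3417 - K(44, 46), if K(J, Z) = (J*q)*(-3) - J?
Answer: 3626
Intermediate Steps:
q = 5/4 (q = -¾ + 2 = 5/4 ≈ 1.2500)
K(J, Z) = -19*J/4 (K(J, Z) = (J*(5/4))*(-3) - J = (5*J/4)*(-3) - J = -15*J/4 - J = -19*J/4)
3417 - K(44, 46) = 3417 - (-19)*44/4 = 3417 - 1*(-209) = 3417 + 209 = 3626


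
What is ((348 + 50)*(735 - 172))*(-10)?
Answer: -2240740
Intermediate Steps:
((348 + 50)*(735 - 172))*(-10) = (398*563)*(-10) = 224074*(-10) = -2240740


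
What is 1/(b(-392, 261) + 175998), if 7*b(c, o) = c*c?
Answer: 1/197950 ≈ 5.0518e-6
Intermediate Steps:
b(c, o) = c**2/7 (b(c, o) = (c*c)/7 = c**2/7)
1/(b(-392, 261) + 175998) = 1/((1/7)*(-392)**2 + 175998) = 1/((1/7)*153664 + 175998) = 1/(21952 + 175998) = 1/197950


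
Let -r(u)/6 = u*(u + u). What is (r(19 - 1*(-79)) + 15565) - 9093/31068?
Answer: -1032320179/10356 ≈ -99683.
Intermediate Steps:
r(u) = -12*u² (r(u) = -6*u*(u + u) = -6*u*2*u = -12*u²)
(r(19 - 1*(-79)) + 15565) - 9093/31068 = (-12*(19 - 1*(-79))² + 15565) - 9093/31068 = (-12*(19 + 79)² + 15565) - 9093*1/31068 = (-12*98² + 15565) - 3031/10356 = (-12*9604 + 15565) - 3031/10356 = (-115248 + 15565) - 3031/10356 = -99683 - 3031/10356 = -1032320179/10356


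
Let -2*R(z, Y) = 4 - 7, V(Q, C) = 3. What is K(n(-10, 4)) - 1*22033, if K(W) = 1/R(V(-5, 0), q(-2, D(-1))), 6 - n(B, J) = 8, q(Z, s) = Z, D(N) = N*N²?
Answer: -66097/3 ≈ -22032.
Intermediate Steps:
D(N) = N³
n(B, J) = -2 (n(B, J) = 6 - 1*8 = 6 - 8 = -2)
R(z, Y) = 3/2 (R(z, Y) = -(4 - 7)/2 = -½*(-3) = 3/2)
K(W) = ⅔ (K(W) = 1/(3/2) = ⅔)
K(n(-10, 4)) - 1*22033 = ⅔ - 1*22033 = ⅔ - 22033 = -66097/3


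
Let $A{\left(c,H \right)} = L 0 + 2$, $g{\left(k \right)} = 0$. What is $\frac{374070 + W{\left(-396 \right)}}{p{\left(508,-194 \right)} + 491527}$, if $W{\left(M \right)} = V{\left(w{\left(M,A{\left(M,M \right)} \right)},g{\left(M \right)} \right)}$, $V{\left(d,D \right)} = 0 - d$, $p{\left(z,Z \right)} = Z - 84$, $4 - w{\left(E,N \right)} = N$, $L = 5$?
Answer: $\frac{22004}{28897} \approx 0.76146$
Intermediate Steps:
$A{\left(c,H \right)} = 2$ ($A{\left(c,H \right)} = 5 \cdot 0 + 2 = 0 + 2 = 2$)
$w{\left(E,N \right)} = 4 - N$
$p{\left(z,Z \right)} = -84 + Z$
$V{\left(d,D \right)} = - d$
$W{\left(M \right)} = -2$ ($W{\left(M \right)} = - (4 - 2) = \left(-1\right) 2 = -2$)
$\frac{374070 + W{\left(-396 \right)}}{p{\left(508,-194 \right)} + 491527} = \frac{374070 - 2}{\left(-84 - 194\right) + 491527} = \frac{374068}{-278 + 491527} = \frac{374068}{491249} = 374068 \cdot \frac{1}{491249} = \frac{22004}{28897}$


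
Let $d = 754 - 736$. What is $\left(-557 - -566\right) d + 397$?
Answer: $559$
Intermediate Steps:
$d = 18$
$\left(-557 - -566\right) d + 397 = \left(-557 - -566\right) 18 + 397 = \left(-557 + 566\right) 18 + 397 = 9 \cdot 18 + 397 = 162 + 397 = 559$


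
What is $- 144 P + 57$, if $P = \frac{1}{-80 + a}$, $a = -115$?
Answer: $\frac{3753}{65} \approx 57.738$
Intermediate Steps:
$P = - \frac{1}{195}$ ($P = \frac{1}{-80 - 115} = \frac{1}{-195} = - \frac{1}{195} \approx -0.0051282$)
$- 144 P + 57 = \left(-144\right) \left(- \frac{1}{195}\right) + 57 = \frac{48}{65} + 57 = \frac{3753}{65}$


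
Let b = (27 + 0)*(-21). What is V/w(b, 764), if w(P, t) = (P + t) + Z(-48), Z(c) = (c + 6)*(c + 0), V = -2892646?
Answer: -2892646/2213 ≈ -1307.1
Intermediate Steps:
b = -567 (b = 27*(-21) = -567)
Z(c) = c*(6 + c) (Z(c) = (6 + c)*c = c*(6 + c))
w(P, t) = 2016 + P + t (w(P, t) = (P + t) - 48*(6 - 48) = (P + t) - 48*(-42) = (P + t) + 2016 = 2016 + P + t)
V/w(b, 764) = -2892646/(2016 - 567 + 764) = -2892646/2213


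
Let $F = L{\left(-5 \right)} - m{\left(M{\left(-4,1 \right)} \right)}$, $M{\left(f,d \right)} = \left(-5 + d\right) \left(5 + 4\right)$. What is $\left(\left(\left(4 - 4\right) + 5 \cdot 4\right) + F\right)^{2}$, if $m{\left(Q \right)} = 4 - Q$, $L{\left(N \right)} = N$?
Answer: $625$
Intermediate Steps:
$M{\left(f,d \right)} = -45 + 9 d$ ($M{\left(f,d \right)} = \left(-5 + d\right) 9 = -45 + 9 d$)
$F = -45$ ($F = -5 - \left(4 - \left(-45 + 9 \cdot 1\right)\right) = -5 - \left(4 - \left(-45 + 9\right)\right) = -5 - \left(4 - -36\right) = -5 - \left(4 + 36\right) = -5 - 40 = -45$)
$\left(\left(\left(4 - 4\right) + 5 \cdot 4\right) + F\right)^{2} = \left(\left(\left(4 - 4\right) + 5 \cdot 4\right) - 45\right)^{2} = \left(\left(0 + 20\right) - 45\right)^{2} = \left(20 - 45\right)^{2} = \left(-25\right)^{2} = 625$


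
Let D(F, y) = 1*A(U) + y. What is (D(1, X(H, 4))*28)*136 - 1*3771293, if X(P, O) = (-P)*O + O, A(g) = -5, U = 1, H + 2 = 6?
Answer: -3836029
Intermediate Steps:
H = 4 (H = -2 + 6 = 4)
X(P, O) = O - O*P (X(P, O) = -O*P + O = O - O*P)
D(F, y) = -5 + y (D(F, y) = 1*(-5) + y = -5 + y)
(D(1, X(H, 4))*28)*136 - 1*3771293 = ((-5 + 4*(1 - 1*4))*28)*136 - 1*3771293 = ((-5 + 4*(1 - 4))*28)*136 - 3771293 = ((-5 + 4*(-3))*28)*136 - 3771293 = ((-5 - 12)*28)*136 - 3771293 = -17*28*136 - 3771293 = -476*136 - 3771293 = -64736 - 3771293 = -3836029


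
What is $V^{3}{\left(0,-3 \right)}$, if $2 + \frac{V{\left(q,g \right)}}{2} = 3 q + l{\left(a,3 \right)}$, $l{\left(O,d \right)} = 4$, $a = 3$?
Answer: $64$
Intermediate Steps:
$V{\left(q,g \right)} = 4 + 6 q$ ($V{\left(q,g \right)} = -4 + 2 \left(3 q + 4\right) = -4 + 2 \left(4 + 3 q\right) = -4 + \left(8 + 6 q\right) = 4 + 6 q$)
$V^{3}{\left(0,-3 \right)} = \left(4 + 6 \cdot 0\right)^{3} = \left(4 + 0\right)^{3} = 4^{3} = 64$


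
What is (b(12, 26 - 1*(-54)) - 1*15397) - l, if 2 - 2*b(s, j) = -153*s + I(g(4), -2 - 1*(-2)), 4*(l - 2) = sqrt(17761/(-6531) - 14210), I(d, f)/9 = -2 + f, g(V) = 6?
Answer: -14471 - I*sqrt(606228782901)/26124 ≈ -14471.0 - 29.804*I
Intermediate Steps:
I(d, f) = -18 + 9*f (I(d, f) = 9*(-2 + f) = -18 + 9*f)
l = 2 + I*sqrt(606228782901)/26124 (l = 2 + sqrt(17761/(-6531) - 14210)/4 = 2 + sqrt(17761*(-1/6531) - 14210)/4 = 2 + sqrt(-17761/6531 - 14210)/4 = 2 + sqrt(-92823271/6531)/4 = 2 + (I*sqrt(606228782901)/6531)/4 = 2 + I*sqrt(606228782901)/26124 ≈ 2.0 + 29.804*I)
b(s, j) = 10 + 153*s/2 (b(s, j) = 1 - (-153*s + (-18 + 9*(-2 - 1*(-2))))/2 = 1 - (-153*s + (-18 + 9*(-2 + 2)))/2 = 1 - (-153*s + (-18 + 9*0))/2 = 1 - (-153*s + (-18 + 0))/2 = 1 - (-153*s - 18)/2 = 1 - (-18 - 153*s)/2 = 1 + (9 + 153*s/2) = 10 + 153*s/2)
(b(12, 26 - 1*(-54)) - 1*15397) - l = ((10 + (153/2)*12) - 1*15397) - (2 + I*sqrt(606228782901)/26124) = ((10 + 918) - 15397) + (-2 - I*sqrt(606228782901)/26124) = (928 - 15397) + (-2 - I*sqrt(606228782901)/26124) = -14469 + (-2 - I*sqrt(606228782901)/26124) = -14471 - I*sqrt(606228782901)/26124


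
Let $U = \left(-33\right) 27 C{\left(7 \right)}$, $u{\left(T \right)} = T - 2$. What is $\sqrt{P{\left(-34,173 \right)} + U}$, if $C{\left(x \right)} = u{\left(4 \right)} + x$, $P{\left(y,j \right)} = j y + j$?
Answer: $4 i \sqrt{858} \approx 117.17 i$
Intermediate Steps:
$P{\left(y,j \right)} = j + j y$
$u{\left(T \right)} = -2 + T$
$C{\left(x \right)} = 2 + x$ ($C{\left(x \right)} = \left(-2 + 4\right) + x = 2 + x$)
$U = -8019$ ($U = \left(-33\right) 27 \left(2 + 7\right) = \left(-891\right) 9 = -8019$)
$\sqrt{P{\left(-34,173 \right)} + U} = \sqrt{173 \left(1 - 34\right) - 8019} = \sqrt{173 \left(-33\right) - 8019} = \sqrt{-5709 - 8019} = \sqrt{-13728} = 4 i \sqrt{858}$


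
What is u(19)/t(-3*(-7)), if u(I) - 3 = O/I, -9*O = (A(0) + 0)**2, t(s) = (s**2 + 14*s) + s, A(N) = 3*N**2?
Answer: 1/252 ≈ 0.0039683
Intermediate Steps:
t(s) = s**2 + 15*s
O = 0 (O = -(3*0**2 + 0)**2/9 = -(3*0 + 0)**2/9 = -(0 + 0)**2/9 = -1/9*0**2 = -1/9*0 = 0)
u(I) = 3 (u(I) = 3 + 0/I = 3 + 0 = 3)
u(19)/t(-3*(-7)) = 3/(((-3*(-7))*(15 - 3*(-7)))) = 3/((21*(15 + 21))) = 3/((21*36)) = 3/756 = 3*(1/756) = 1/252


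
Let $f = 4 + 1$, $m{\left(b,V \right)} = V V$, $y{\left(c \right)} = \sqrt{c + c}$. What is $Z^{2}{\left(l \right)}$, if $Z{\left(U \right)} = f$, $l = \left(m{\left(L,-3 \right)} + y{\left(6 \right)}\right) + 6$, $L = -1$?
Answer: $25$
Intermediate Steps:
$y{\left(c \right)} = \sqrt{2} \sqrt{c}$ ($y{\left(c \right)} = \sqrt{2 c} = \sqrt{2} \sqrt{c}$)
$m{\left(b,V \right)} = V^{2}$
$f = 5$
$l = 15 + 2 \sqrt{3}$ ($l = \left(\left(-3\right)^{2} + \sqrt{2} \sqrt{6}\right) + 6 = \left(9 + 2 \sqrt{3}\right) + 6 = 15 + 2 \sqrt{3} \approx 18.464$)
$Z{\left(U \right)} = 5$
$Z^{2}{\left(l \right)} = 5^{2} = 25$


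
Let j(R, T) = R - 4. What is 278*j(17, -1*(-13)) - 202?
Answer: 3412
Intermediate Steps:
j(R, T) = -4 + R
278*j(17, -1*(-13)) - 202 = 278*(-4 + 17) - 202 = 278*13 - 202 = 3614 - 202 = 3412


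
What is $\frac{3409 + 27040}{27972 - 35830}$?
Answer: $- \frac{30449}{7858} \approx -3.8749$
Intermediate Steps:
$\frac{3409 + 27040}{27972 - 35830} = \frac{30449}{-7858} = 30449 \left(- \frac{1}{7858}\right) = - \frac{30449}{7858}$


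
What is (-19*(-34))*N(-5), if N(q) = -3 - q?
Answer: 1292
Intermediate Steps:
(-19*(-34))*N(-5) = (-19*(-34))*(-3 - 1*(-5)) = 646*(-3 + 5) = 646*2 = 1292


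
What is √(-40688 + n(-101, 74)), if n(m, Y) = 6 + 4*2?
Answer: I*√40674 ≈ 201.68*I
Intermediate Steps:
n(m, Y) = 14 (n(m, Y) = 6 + 8 = 14)
√(-40688 + n(-101, 74)) = √(-40688 + 14) = √(-40674) = I*√40674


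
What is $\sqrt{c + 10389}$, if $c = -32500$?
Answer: $i \sqrt{22111} \approx 148.7 i$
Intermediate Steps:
$\sqrt{c + 10389} = \sqrt{-32500 + 10389} = \sqrt{-22111} = i \sqrt{22111}$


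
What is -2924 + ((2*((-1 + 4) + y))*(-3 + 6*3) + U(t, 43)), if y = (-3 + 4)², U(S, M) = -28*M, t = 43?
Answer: -4008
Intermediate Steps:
y = 1 (y = 1² = 1)
-2924 + ((2*((-1 + 4) + y))*(-3 + 6*3) + U(t, 43)) = -2924 + ((2*((-1 + 4) + 1))*(-3 + 6*3) - 28*43) = -2924 + ((2*(3 + 1))*(-3 + 18) - 1204) = -2924 + ((2*4)*15 - 1204) = -2924 + (8*15 - 1204) = -2924 + (120 - 1204) = -2924 - 1084 = -4008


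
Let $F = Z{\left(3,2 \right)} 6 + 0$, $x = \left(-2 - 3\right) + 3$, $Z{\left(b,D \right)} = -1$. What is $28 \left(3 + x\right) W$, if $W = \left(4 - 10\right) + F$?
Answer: $-336$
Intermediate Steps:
$x = -2$ ($x = -5 + 3 = -2$)
$F = -6$ ($F = \left(-1\right) 6 + 0 = -6 + 0 = -6$)
$W = -12$ ($W = \left(4 - 10\right) - 6 = -6 - 6 = -12$)
$28 \left(3 + x\right) W = 28 \left(3 - 2\right) \left(-12\right) = 28 \cdot 1 \left(-12\right) = 28 \left(-12\right) = -336$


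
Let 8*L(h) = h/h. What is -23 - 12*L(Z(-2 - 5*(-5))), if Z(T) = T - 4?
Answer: -49/2 ≈ -24.500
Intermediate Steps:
Z(T) = -4 + T
L(h) = ⅛ (L(h) = (h/h)/8 = (⅛)*1 = ⅛)
-23 - 12*L(Z(-2 - 5*(-5))) = -23 - 12*⅛ = -23 - 3/2 = -49/2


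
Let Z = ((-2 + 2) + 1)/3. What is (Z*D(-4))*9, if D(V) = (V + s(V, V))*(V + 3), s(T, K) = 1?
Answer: 9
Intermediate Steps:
Z = 1/3 (Z = (0 + 1)*(1/3) = 1*(1/3) = 1/3 ≈ 0.33333)
D(V) = (1 + V)*(3 + V) (D(V) = (V + 1)*(V + 3) = (1 + V)*(3 + V))
(Z*D(-4))*9 = ((3 + (-4)**2 + 4*(-4))/3)*9 = ((3 + 16 - 16)/3)*9 = ((1/3)*3)*9 = 1*9 = 9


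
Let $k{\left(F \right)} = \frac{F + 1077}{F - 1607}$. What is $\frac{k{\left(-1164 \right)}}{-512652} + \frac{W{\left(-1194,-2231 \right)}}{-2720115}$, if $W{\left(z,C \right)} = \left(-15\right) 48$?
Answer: $\frac{7574560061}{28622837085108} \approx 0.00026463$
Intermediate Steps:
$W{\left(z,C \right)} = -720$
$k{\left(F \right)} = \frac{1077 + F}{-1607 + F}$
$\frac{k{\left(-1164 \right)}}{-512652} + \frac{W{\left(-1194,-2231 \right)}}{-2720115} = \frac{\frac{1}{-1607 - 1164} \left(1077 - 1164\right)}{-512652} - \frac{720}{-2720115} = \frac{1}{-2771} \left(-87\right) \left(- \frac{1}{512652}\right) - - \frac{16}{60447} = \left(- \frac{1}{2771}\right) \left(-87\right) \left(- \frac{1}{512652}\right) + \frac{16}{60447} = \frac{87}{2771} \left(- \frac{1}{512652}\right) + \frac{16}{60447} = - \frac{29}{473519564} + \frac{16}{60447} = \frac{7574560061}{28622837085108}$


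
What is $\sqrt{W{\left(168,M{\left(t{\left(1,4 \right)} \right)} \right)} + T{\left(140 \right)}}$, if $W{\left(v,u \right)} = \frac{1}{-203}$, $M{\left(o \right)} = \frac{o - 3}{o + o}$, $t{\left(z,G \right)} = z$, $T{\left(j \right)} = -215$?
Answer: $\frac{i \sqrt{8860138}}{203} \approx 14.663 i$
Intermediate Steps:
$M{\left(o \right)} = \frac{-3 + o}{2 o}$
$W{\left(v,u \right)} = - \frac{1}{203}$
$\sqrt{W{\left(168,M{\left(t{\left(1,4 \right)} \right)} \right)} + T{\left(140 \right)}} = \sqrt{- \frac{1}{203} - 215} = \sqrt{- \frac{43646}{203}} = \frac{i \sqrt{8860138}}{203}$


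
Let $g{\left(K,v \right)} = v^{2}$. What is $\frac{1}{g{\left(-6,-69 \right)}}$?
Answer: $\frac{1}{4761} \approx 0.00021004$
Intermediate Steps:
$\frac{1}{g{\left(-6,-69 \right)}} = \frac{1}{\left(-69\right)^{2}} = \frac{1}{4761}$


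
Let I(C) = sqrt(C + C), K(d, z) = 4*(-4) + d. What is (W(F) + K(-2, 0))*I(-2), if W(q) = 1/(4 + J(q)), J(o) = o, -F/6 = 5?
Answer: -469*I/13 ≈ -36.077*I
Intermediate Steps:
F = -30 (F = -6*5 = -30)
K(d, z) = -16 + d
I(C) = sqrt(2)*sqrt(C) (I(C) = sqrt(2*C) = sqrt(2)*sqrt(C))
W(q) = 1/(4 + q)
(W(F) + K(-2, 0))*I(-2) = (1/(4 - 30) + (-16 - 2))*(sqrt(2)*sqrt(-2)) = (1/(-26) - 18)*(sqrt(2)*(I*sqrt(2))) = (-1/26 - 18)*(2*I) = -469*I/13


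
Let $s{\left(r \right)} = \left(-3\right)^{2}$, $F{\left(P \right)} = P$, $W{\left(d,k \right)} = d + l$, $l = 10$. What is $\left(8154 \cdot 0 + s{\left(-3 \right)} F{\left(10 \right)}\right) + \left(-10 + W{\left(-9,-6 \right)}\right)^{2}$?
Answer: $171$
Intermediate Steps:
$W{\left(d,k \right)} = 10 + d$ ($W{\left(d,k \right)} = d + 10 = 10 + d$)
$s{\left(r \right)} = 9$
$\left(8154 \cdot 0 + s{\left(-3 \right)} F{\left(10 \right)}\right) + \left(-10 + W{\left(-9,-6 \right)}\right)^{2} = \left(8154 \cdot 0 + 9 \cdot 10\right) + \left(-10 + \left(10 - 9\right)\right)^{2} = \left(0 + 90\right) + \left(-10 + 1\right)^{2} = 90 + \left(-9\right)^{2} = 90 + 81 = 171$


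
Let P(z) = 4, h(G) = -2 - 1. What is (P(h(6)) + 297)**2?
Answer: 90601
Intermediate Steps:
h(G) = -3
(P(h(6)) + 297)**2 = (4 + 297)**2 = 301**2 = 90601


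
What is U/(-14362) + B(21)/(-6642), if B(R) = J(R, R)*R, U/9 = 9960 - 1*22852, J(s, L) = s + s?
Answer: 21055297/2649789 ≈ 7.9460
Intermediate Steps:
J(s, L) = 2*s
U = -116028 (U = 9*(9960 - 1*22852) = 9*(9960 - 22852) = 9*(-12892) = -116028)
B(R) = 2*R² (B(R) = (2*R)*R = 2*R²)
U/(-14362) + B(21)/(-6642) = -116028/(-14362) + (2*21²)/(-6642) = -116028*(-1/14362) + (2*441)*(-1/6642) = 58014/7181 + 882*(-1/6642) = 58014/7181 - 49/369 = 21055297/2649789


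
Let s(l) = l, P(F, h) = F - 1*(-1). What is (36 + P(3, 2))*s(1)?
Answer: 40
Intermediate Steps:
P(F, h) = 1 + F (P(F, h) = F + 1 = 1 + F)
(36 + P(3, 2))*s(1) = (36 + (1 + 3))*1 = (36 + 4)*1 = 40*1 = 40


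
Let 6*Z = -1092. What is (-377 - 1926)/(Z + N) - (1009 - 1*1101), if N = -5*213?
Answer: 117027/1247 ≈ 93.847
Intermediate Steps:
N = -1065
Z = -182 (Z = (⅙)*(-1092) = -182)
(-377 - 1926)/(Z + N) - (1009 - 1*1101) = (-377 - 1926)/(-182 - 1065) - (1009 - 1*1101) = -2303/(-1247) - (1009 - 1101) = -2303*(-1/1247) - 1*(-92) = 2303/1247 + 92 = 117027/1247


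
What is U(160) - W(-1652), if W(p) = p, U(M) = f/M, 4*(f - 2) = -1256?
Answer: 33001/20 ≈ 1650.1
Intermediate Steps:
f = -312 (f = 2 + (1/4)*(-1256) = 2 - 314 = -312)
U(M) = -312/M
U(160) - W(-1652) = -312/160 - 1*(-1652) = -312*1/160 + 1652 = -39/20 + 1652 = 33001/20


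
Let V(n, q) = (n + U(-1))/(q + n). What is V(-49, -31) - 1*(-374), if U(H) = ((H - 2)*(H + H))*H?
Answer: 5995/16 ≈ 374.69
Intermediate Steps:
U(H) = 2*H**2*(-2 + H) (U(H) = ((-2 + H)*(2*H))*H = (2*H*(-2 + H))*H = 2*H**2*(-2 + H))
V(n, q) = (-6 + n)/(n + q) (V(n, q) = (n + 2*(-1)**2*(-2 - 1))/(q + n) = (n + 2*1*(-3))/(n + q) = (n - 6)/(n + q) = (-6 + n)/(n + q))
V(-49, -31) - 1*(-374) = (-6 - 49)/(-49 - 31) - 1*(-374) = -55/(-80) + 374 = -1/80*(-55) + 374 = 11/16 + 374 = 5995/16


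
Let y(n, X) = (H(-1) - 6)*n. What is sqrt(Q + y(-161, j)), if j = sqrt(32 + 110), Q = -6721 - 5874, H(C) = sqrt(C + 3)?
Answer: sqrt(-11629 - 161*sqrt(2)) ≈ 108.89*I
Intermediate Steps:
H(C) = sqrt(3 + C)
Q = -12595
j = sqrt(142) ≈ 11.916
y(n, X) = n*(-6 + sqrt(2)) (y(n, X) = (sqrt(3 - 1) - 6)*n = (sqrt(2) - 6)*n = (-6 + sqrt(2))*n = n*(-6 + sqrt(2)))
sqrt(Q + y(-161, j)) = sqrt(-12595 - 161*(-6 + sqrt(2))) = sqrt(-12595 + (966 - 161*sqrt(2))) = sqrt(-11629 - 161*sqrt(2))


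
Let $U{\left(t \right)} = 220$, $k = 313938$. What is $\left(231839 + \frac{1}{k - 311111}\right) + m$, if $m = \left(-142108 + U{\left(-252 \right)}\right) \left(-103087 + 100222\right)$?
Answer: $\frac{1149856691094}{2827} \approx 4.0674 \cdot 10^{8}$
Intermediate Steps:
$m = 406509120$ ($m = \left(-142108 + 220\right) \left(-103087 + 100222\right) = \left(-141888\right) \left(-2865\right) = 406509120$)
$\left(231839 + \frac{1}{k - 311111}\right) + m = \left(231839 + \frac{1}{313938 - 311111}\right) + 406509120 = \left(231839 + \frac{1}{2827}\right) + 406509120 = \frac{655408854}{2827} + 406509120 = \frac{1149856691094}{2827}$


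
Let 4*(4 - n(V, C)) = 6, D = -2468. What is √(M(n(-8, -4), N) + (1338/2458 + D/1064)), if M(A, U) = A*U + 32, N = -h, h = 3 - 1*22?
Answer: √2076665936534/163457 ≈ 8.8162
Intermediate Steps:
n(V, C) = 5/2 (n(V, C) = 4 - ¼*6 = 4 - 3/2 = 5/2)
h = -19 (h = 3 - 22 = -19)
N = 19 (N = -1*(-19) = 19)
M(A, U) = 32 + A*U
√(M(n(-8, -4), N) + (1338/2458 + D/1064)) = √((32 + (5/2)*19) + (1338/2458 - 2468/1064)) = √((32 + 95/2) + (1338*(1/2458) - 2468*1/1064)) = √(159/2 + (669/1229 - 617/266)) = √(159/2 - 580339/326914) = √(12704662/163457) = √2076665936534/163457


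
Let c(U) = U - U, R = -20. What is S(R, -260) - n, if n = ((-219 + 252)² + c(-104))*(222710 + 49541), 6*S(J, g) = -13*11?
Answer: -1778888177/6 ≈ -2.9648e+8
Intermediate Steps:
c(U) = 0
S(J, g) = -143/6 (S(J, g) = (-13*11)/6 = (⅙)*(-143) = -143/6)
n = 296481339 (n = ((-219 + 252)² + 0)*(222710 + 49541) = (33² + 0)*272251 = (1089 + 0)*272251 = 1089*272251 = 296481339)
S(R, -260) - n = -143/6 - 1*296481339 = -143/6 - 296481339 = -1778888177/6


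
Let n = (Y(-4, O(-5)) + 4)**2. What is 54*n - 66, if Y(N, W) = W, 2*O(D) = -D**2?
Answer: 7671/2 ≈ 3835.5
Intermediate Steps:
O(D) = -D**2/2 (O(D) = (-D**2)/2 = -D**2/2)
n = 289/4 (n = (-1/2*(-5)**2 + 4)**2 = (-1/2*25 + 4)**2 = (-25/2 + 4)**2 = (-17/2)**2 = 289/4 ≈ 72.250)
54*n - 66 = 54*(289/4) - 66 = 7803/2 - 66 = 7671/2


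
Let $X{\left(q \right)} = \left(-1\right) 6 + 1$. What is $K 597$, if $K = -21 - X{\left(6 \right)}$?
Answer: $-9552$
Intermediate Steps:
$X{\left(q \right)} = -5$ ($X{\left(q \right)} = -6 + 1 = -5$)
$K = -16$ ($K = -21 - -5 = -21 + 5 = -16$)
$K 597 = \left(-16\right) 597 = -9552$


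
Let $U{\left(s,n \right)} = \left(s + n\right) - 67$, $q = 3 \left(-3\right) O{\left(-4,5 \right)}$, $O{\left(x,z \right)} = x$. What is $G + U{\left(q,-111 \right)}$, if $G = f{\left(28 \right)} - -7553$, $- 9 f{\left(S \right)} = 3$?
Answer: $\frac{22232}{3} \approx 7410.7$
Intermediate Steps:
$q = 36$ ($q = 3 \left(-3\right) \left(-4\right) = \left(-9\right) \left(-4\right) = 36$)
$f{\left(S \right)} = - \frac{1}{3}$ ($f{\left(S \right)} = \left(- \frac{1}{9}\right) 3 = - \frac{1}{3}$)
$U{\left(s,n \right)} = -67 + n + s$ ($U{\left(s,n \right)} = \left(n + s\right) - 67 = -67 + n + s$)
$G = \frac{22658}{3}$ ($G = - \frac{1}{3} - -7553 = - \frac{1}{3} + 7553 = \frac{22658}{3} \approx 7552.7$)
$G + U{\left(q,-111 \right)} = \frac{22658}{3} - 142 = \frac{22232}{3}$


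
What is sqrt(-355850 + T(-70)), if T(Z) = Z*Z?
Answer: 5*I*sqrt(14038) ≈ 592.41*I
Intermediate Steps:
T(Z) = Z**2
sqrt(-355850 + T(-70)) = sqrt(-355850 + (-70)**2) = sqrt(-355850 + 4900) = sqrt(-350950) = 5*I*sqrt(14038)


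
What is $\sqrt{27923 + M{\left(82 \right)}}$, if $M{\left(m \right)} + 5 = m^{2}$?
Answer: $\sqrt{34642} \approx 186.12$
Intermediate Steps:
$M{\left(m \right)} = -5 + m^{2}$
$\sqrt{27923 + M{\left(82 \right)}} = \sqrt{27923 - \left(5 - 82^{2}\right)} = \sqrt{27923 + \left(-5 + 6724\right)} = \sqrt{27923 + 6719} = \sqrt{34642}$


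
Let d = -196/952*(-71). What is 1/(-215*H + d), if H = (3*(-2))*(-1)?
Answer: -34/43363 ≈ -0.00078408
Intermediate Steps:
H = 6 (H = -6*(-1) = 6)
d = 497/34 (d = -196*1/952*(-71) = -7/34*(-71) = 497/34 ≈ 14.618)
1/(-215*H + d) = 1/(-215*6 + 497/34) = 1/(-1290 + 497/34) = 1/(-43363/34) = -34/43363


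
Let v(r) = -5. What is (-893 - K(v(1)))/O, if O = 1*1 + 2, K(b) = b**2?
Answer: -306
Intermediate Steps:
O = 3 (O = 1 + 2 = 3)
(-893 - K(v(1)))/O = (-893 - 1*(-5)**2)/3 = (-893 - 1*25)*(1/3) = (-893 - 25)*(1/3) = -918*1/3 = -306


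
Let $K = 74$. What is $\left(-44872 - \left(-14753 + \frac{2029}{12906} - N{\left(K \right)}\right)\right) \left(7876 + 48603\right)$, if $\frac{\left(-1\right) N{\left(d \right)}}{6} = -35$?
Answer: $- \frac{21801322280257}{12906} \approx -1.6892 \cdot 10^{9}$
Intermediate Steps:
$N{\left(d \right)} = 210$ ($N{\left(d \right)} = \left(-6\right) \left(-35\right) = 210$)
$\left(-44872 - \left(-14753 + \frac{2029}{12906} - N{\left(K \right)}\right)\right) \left(7876 + 48603\right) = \left(-44872 + \left(\left(14753 + 210\right) - \frac{2029}{12906}\right)\right) \left(7876 + 48603\right) = \left(-44872 + \left(14963 - \frac{2029}{12906}\right)\right) 56479 = \left(-44872 + \frac{193110449}{12906}\right) 56479 = \left(- \frac{386007583}{12906}\right) 56479 = - \frac{21801322280257}{12906}$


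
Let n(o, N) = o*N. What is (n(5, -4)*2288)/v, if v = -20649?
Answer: 45760/20649 ≈ 2.2161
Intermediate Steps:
n(o, N) = N*o
(n(5, -4)*2288)/v = (-4*5*2288)/(-20649) = -20*2288*(-1/20649) = -45760*(-1/20649) = 45760/20649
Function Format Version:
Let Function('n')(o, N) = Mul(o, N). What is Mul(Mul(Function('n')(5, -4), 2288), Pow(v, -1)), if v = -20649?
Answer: Rational(45760, 20649) ≈ 2.2161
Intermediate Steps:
Function('n')(o, N) = Mul(N, o)
Mul(Mul(Function('n')(5, -4), 2288), Pow(v, -1)) = Mul(Mul(Mul(-4, 5), 2288), Pow(-20649, -1)) = Mul(Mul(-20, 2288), Rational(-1, 20649)) = Mul(-45760, Rational(-1, 20649)) = Rational(45760, 20649)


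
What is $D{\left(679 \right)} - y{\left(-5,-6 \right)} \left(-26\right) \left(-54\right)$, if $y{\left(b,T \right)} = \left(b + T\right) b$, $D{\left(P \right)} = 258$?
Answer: $-76962$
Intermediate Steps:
$y{\left(b,T \right)} = b \left(T + b\right)$ ($y{\left(b,T \right)} = \left(T + b\right) b = b \left(T + b\right)$)
$D{\left(679 \right)} - y{\left(-5,-6 \right)} \left(-26\right) \left(-54\right) = 258 - - 5 \left(-6 - 5\right) \left(-26\right) \left(-54\right) = 258 - \left(-5\right) \left(-11\right) \left(-26\right) \left(-54\right) = 258 - 55 \left(-26\right) \left(-54\right) = 258 - \left(-1430\right) \left(-54\right) = 258 - 77220 = -76962$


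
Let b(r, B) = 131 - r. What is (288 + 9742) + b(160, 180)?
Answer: 10001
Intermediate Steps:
(288 + 9742) + b(160, 180) = (288 + 9742) + (131 - 1*160) = 10030 + (131 - 160) = 10030 - 29 = 10001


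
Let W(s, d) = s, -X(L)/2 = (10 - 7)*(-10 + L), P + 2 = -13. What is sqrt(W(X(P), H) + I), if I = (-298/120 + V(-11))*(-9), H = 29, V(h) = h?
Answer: 9*sqrt(335)/10 ≈ 16.473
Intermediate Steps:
P = -15 (P = -2 - 13 = -15)
X(L) = 60 - 6*L (X(L) = -2*(10 - 7)*(-10 + L) = -6*(-10 + L) = -2*(-30 + 3*L) = 60 - 6*L)
I = 2427/20 (I = (-298/120 - 11)*(-9) = (-298*1/120 - 11)*(-9) = (-149/60 - 11)*(-9) = -809/60*(-9) = 2427/20 ≈ 121.35)
sqrt(W(X(P), H) + I) = sqrt((60 - 6*(-15)) + 2427/20) = sqrt((60 + 90) + 2427/20) = sqrt(150 + 2427/20) = sqrt(5427/20) = 9*sqrt(335)/10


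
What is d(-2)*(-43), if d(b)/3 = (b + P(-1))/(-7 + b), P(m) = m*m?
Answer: -43/3 ≈ -14.333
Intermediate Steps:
P(m) = m**2
d(b) = 3*(1 + b)/(-7 + b) (d(b) = 3*((b + (-1)**2)/(-7 + b)) = 3*((b + 1)/(-7 + b)) = 3*((1 + b)/(-7 + b)) = 3*(1 + b)/(-7 + b))
d(-2)*(-43) = (3*(1 - 2)/(-7 - 2))*(-43) = (3*(-1)/(-9))*(-43) = (3*(-1/9)*(-1))*(-43) = (1/3)*(-43) = -43/3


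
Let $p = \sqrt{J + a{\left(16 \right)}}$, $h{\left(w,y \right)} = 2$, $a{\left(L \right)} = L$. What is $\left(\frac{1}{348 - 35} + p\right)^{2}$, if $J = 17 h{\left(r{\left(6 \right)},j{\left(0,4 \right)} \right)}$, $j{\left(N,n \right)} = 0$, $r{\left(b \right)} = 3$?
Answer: $\frac{4898451}{97969} + \frac{10 \sqrt{2}}{313} \approx 50.045$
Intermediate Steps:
$J = 34$ ($J = 17 \cdot 2 = 34$)
$p = 5 \sqrt{2}$ ($p = \sqrt{34 + 16} = \sqrt{50} = 5 \sqrt{2} \approx 7.0711$)
$\left(\frac{1}{348 - 35} + p\right)^{2} = \left(\frac{1}{348 - 35} + 5 \sqrt{2}\right)^{2} = \left(\frac{1}{313} + 5 \sqrt{2}\right)^{2}$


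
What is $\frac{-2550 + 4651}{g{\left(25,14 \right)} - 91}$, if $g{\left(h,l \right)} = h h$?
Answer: $\frac{2101}{534} \approx 3.9345$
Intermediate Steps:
$g{\left(h,l \right)} = h^{2}$
$\frac{-2550 + 4651}{g{\left(25,14 \right)} - 91} = \frac{-2550 + 4651}{25^{2} - 91} = \frac{2101}{625 - 91} = \frac{2101}{534}$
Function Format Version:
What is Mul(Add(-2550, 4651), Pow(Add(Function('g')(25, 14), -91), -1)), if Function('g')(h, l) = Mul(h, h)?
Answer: Rational(2101, 534) ≈ 3.9345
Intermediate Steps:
Function('g')(h, l) = Pow(h, 2)
Mul(Add(-2550, 4651), Pow(Add(Function('g')(25, 14), -91), -1)) = Mul(Add(-2550, 4651), Pow(Add(Pow(25, 2), -91), -1)) = Mul(2101, Pow(Add(625, -91), -1)) = Mul(2101, Pow(534, -1)) = Mul(2101, Rational(1, 534)) = Rational(2101, 534)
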